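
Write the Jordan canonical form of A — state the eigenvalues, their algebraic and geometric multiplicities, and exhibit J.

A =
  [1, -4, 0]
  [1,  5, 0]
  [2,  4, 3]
J_2(3) ⊕ J_1(3)

The characteristic polynomial is
  det(x·I − A) = x^3 - 9*x^2 + 27*x - 27 = (x - 3)^3

Eigenvalues and multiplicities (the geometric multiplicity of λ is n − rank(A − λI), which equals the number of Jordan blocks for λ):
  λ = 3: algebraic multiplicity = 3, geometric multiplicity = 2

Determining the block sizes for each eigenvalue:
  λ = 3: 2 blocks summing to 3 forces exactly one block of size 2 and the rest size 1 → block sizes [2, 1]

Assembling the blocks gives a Jordan form
J =
  [3, 1, 0]
  [0, 3, 0]
  [0, 0, 3]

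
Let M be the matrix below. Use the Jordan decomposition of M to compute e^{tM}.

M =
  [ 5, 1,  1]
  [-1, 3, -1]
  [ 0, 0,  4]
e^{tM} =
  [t*exp(4*t) + exp(4*t), t*exp(4*t), t*exp(4*t)]
  [-t*exp(4*t), -t*exp(4*t) + exp(4*t), -t*exp(4*t)]
  [0, 0, exp(4*t)]

Strategy: write M = P · J · P⁻¹ where J is a Jordan canonical form, so e^{tM} = P · e^{tJ} · P⁻¹, and e^{tJ} can be computed block-by-block.

M has Jordan form
J =
  [4, 1, 0]
  [0, 4, 0]
  [0, 0, 4]
(up to reordering of blocks).

Per-block formulas:
  For a 1×1 block at λ = 4: exp(t · [4]) = [e^(4t)].
  For a 2×2 Jordan block J_2(4): exp(t · J_2(4)) = e^(4t)·(I + t·N), where N is the 2×2 nilpotent shift.

After assembling e^{tJ} and conjugating by P, we get:

e^{tM} =
  [t*exp(4*t) + exp(4*t), t*exp(4*t), t*exp(4*t)]
  [-t*exp(4*t), -t*exp(4*t) + exp(4*t), -t*exp(4*t)]
  [0, 0, exp(4*t)]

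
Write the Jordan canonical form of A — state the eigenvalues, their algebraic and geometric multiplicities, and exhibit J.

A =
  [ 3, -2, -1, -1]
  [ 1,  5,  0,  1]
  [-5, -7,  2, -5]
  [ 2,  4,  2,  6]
J_3(4) ⊕ J_1(4)

The characteristic polynomial is
  det(x·I − A) = x^4 - 16*x^3 + 96*x^2 - 256*x + 256 = (x - 4)^4

Eigenvalues and multiplicities (the geometric multiplicity of λ is n − rank(A − λI), which equals the number of Jordan blocks for λ):
  λ = 4: algebraic multiplicity = 4, geometric multiplicity = 2

Determining the block sizes for each eigenvalue:
  λ = 4: with am = 4 and gm = 2, the partition is not yet determined (e.g. several partitions of 4 into 2 parts exist). Let N = A − (4)·I. Computing rank(N^1) = 2, rank(N^2) = 1, rank(N^3) = 0; the number of blocks of size ≥ j is rank(N^{j−1}) − rank(N^j), giving [2, 1, 1]. So we have 1 block(s) of size 3, 1 block(s) of size 1 → block sizes [3, 1]

Assembling the blocks gives a Jordan form
J =
  [4, 1, 0, 0]
  [0, 4, 1, 0]
  [0, 0, 4, 0]
  [0, 0, 0, 4]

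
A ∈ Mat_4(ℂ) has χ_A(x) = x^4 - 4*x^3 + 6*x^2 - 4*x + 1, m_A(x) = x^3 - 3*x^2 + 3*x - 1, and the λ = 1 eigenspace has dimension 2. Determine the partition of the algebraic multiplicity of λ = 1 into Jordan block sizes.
Block sizes for λ = 1: [3, 1]

Step 1 — from the characteristic polynomial, algebraic multiplicity of λ = 1 is 4. From dim ker(A − (1)·I) = 2, there are exactly 2 Jordan blocks for λ = 1.
Step 2 — from the minimal polynomial, the factor (x − 1)^3 tells us the largest block for λ = 1 has size 3.
Step 3 — with total size 4, 2 blocks, and largest block 3, the block sizes (in nonincreasing order) are [3, 1].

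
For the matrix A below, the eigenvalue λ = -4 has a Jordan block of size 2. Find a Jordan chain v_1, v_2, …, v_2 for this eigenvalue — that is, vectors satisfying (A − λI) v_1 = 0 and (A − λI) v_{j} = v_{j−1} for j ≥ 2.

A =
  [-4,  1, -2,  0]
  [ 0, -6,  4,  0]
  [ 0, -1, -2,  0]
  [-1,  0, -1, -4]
A Jordan chain for λ = -4 of length 2:
v_1 = (0, 0, 0, -1)ᵀ
v_2 = (1, 0, 0, 0)ᵀ

Let N = A − (-4)·I. We want v_2 with N^2 v_2 = 0 but N^1 v_2 ≠ 0; then v_{j-1} := N · v_j for j = 2, …, 2.

Pick v_2 = (1, 0, 0, 0)ᵀ.
Then v_1 = N · v_2 = (0, 0, 0, -1)ᵀ.

Sanity check: (A − (-4)·I) v_1 = (0, 0, 0, 0)ᵀ = 0. ✓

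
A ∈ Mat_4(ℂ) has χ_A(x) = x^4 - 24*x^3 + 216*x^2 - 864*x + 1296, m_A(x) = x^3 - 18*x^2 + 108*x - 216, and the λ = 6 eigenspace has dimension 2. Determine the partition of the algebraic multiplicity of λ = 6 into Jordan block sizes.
Block sizes for λ = 6: [3, 1]

Step 1 — from the characteristic polynomial, algebraic multiplicity of λ = 6 is 4. From dim ker(A − (6)·I) = 2, there are exactly 2 Jordan blocks for λ = 6.
Step 2 — from the minimal polynomial, the factor (x − 6)^3 tells us the largest block for λ = 6 has size 3.
Step 3 — with total size 4, 2 blocks, and largest block 3, the block sizes (in nonincreasing order) are [3, 1].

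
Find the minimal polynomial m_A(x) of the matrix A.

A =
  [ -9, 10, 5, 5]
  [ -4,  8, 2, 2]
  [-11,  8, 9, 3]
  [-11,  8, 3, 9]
x^3 - 11*x^2 + 34*x - 24

The characteristic polynomial is χ_A(x) = (x - 6)^2*(x - 4)*(x - 1), so the eigenvalues are known. The minimal polynomial is
  m_A(x) = Π_λ (x − λ)^{k_λ}
where k_λ is the size of the *largest* Jordan block for λ (equivalently, the smallest k with (A − λI)^k v = 0 for every generalised eigenvector v of λ).

  λ = 1: largest Jordan block has size 1, contributing (x − 1)
  λ = 4: largest Jordan block has size 1, contributing (x − 4)
  λ = 6: largest Jordan block has size 1, contributing (x − 6)

So m_A(x) = (x - 6)*(x - 4)*(x - 1) = x^3 - 11*x^2 + 34*x - 24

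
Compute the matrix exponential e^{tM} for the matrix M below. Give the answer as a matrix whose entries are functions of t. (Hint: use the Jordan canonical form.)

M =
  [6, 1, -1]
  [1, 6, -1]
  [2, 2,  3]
e^{tM} =
  [t*exp(5*t) + exp(5*t), t*exp(5*t), -t*exp(5*t)]
  [t*exp(5*t), t*exp(5*t) + exp(5*t), -t*exp(5*t)]
  [2*t*exp(5*t), 2*t*exp(5*t), -2*t*exp(5*t) + exp(5*t)]

Strategy: write M = P · J · P⁻¹ where J is a Jordan canonical form, so e^{tM} = P · e^{tJ} · P⁻¹, and e^{tJ} can be computed block-by-block.

M has Jordan form
J =
  [5, 1, 0]
  [0, 5, 0]
  [0, 0, 5]
(up to reordering of blocks).

Per-block formulas:
  For a 2×2 Jordan block J_2(5): exp(t · J_2(5)) = e^(5t)·(I + t·N), where N is the 2×2 nilpotent shift.
  For a 1×1 block at λ = 5: exp(t · [5]) = [e^(5t)].

After assembling e^{tJ} and conjugating by P, we get:

e^{tM} =
  [t*exp(5*t) + exp(5*t), t*exp(5*t), -t*exp(5*t)]
  [t*exp(5*t), t*exp(5*t) + exp(5*t), -t*exp(5*t)]
  [2*t*exp(5*t), 2*t*exp(5*t), -2*t*exp(5*t) + exp(5*t)]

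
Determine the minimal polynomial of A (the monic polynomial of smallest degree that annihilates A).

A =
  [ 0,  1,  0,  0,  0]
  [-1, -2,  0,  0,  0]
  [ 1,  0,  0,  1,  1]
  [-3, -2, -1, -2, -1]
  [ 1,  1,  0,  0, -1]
x^2 + 2*x + 1

The characteristic polynomial is χ_A(x) = (x + 1)^5, so the eigenvalues are known. The minimal polynomial is
  m_A(x) = Π_λ (x − λ)^{k_λ}
where k_λ is the size of the *largest* Jordan block for λ (equivalently, the smallest k with (A − λI)^k v = 0 for every generalised eigenvector v of λ).

  λ = -1: largest Jordan block has size 2, contributing (x + 1)^2

So m_A(x) = (x + 1)^2 = x^2 + 2*x + 1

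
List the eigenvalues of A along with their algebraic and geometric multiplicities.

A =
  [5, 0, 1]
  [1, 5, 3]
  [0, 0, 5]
λ = 5: alg = 3, geom = 1

Step 1 — factor the characteristic polynomial to read off the algebraic multiplicities:
  χ_A(x) = (x - 5)^3

Step 2 — compute geometric multiplicities via the rank-nullity identity g(λ) = n − rank(A − λI):
  rank(A − (5)·I) = 2, so dim ker(A − (5)·I) = n − 2 = 1

Summary:
  λ = 5: algebraic multiplicity = 3, geometric multiplicity = 1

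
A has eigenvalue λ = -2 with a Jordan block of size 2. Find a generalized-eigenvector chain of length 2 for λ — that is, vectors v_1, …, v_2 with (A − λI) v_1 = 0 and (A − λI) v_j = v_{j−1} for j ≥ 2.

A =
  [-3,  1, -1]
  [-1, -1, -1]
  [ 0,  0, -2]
A Jordan chain for λ = -2 of length 2:
v_1 = (-1, -1, 0)ᵀ
v_2 = (1, 0, 0)ᵀ

Let N = A − (-2)·I. We want v_2 with N^2 v_2 = 0 but N^1 v_2 ≠ 0; then v_{j-1} := N · v_j for j = 2, …, 2.

Pick v_2 = (1, 0, 0)ᵀ.
Then v_1 = N · v_2 = (-1, -1, 0)ᵀ.

Sanity check: (A − (-2)·I) v_1 = (0, 0, 0)ᵀ = 0. ✓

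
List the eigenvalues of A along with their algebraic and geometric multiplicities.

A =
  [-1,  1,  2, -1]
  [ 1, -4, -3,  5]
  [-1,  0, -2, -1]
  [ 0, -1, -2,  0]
λ = -2: alg = 3, geom = 1; λ = -1: alg = 1, geom = 1

Step 1 — factor the characteristic polynomial to read off the algebraic multiplicities:
  χ_A(x) = (x + 1)*(x + 2)^3

Step 2 — compute geometric multiplicities via the rank-nullity identity g(λ) = n − rank(A − λI):
  rank(A − (-2)·I) = 3, so dim ker(A − (-2)·I) = n − 3 = 1
  rank(A − (-1)·I) = 3, so dim ker(A − (-1)·I) = n − 3 = 1

Summary:
  λ = -2: algebraic multiplicity = 3, geometric multiplicity = 1
  λ = -1: algebraic multiplicity = 1, geometric multiplicity = 1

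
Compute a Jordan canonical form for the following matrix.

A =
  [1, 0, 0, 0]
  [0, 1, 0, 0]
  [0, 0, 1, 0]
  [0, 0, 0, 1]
J_1(1) ⊕ J_1(1) ⊕ J_1(1) ⊕ J_1(1)

The characteristic polynomial is
  det(x·I − A) = x^4 - 4*x^3 + 6*x^2 - 4*x + 1 = (x - 1)^4

Eigenvalues and multiplicities (the geometric multiplicity of λ is n − rank(A − λI), which equals the number of Jordan blocks for λ):
  λ = 1: algebraic multiplicity = 4, geometric multiplicity = 4

Determining the block sizes for each eigenvalue:
  λ = 1: gm = am = 4, so every block has size 1 → block sizes [1, 1, 1, 1]

Assembling the blocks gives a Jordan form
J =
  [1, 0, 0, 0]
  [0, 1, 0, 0]
  [0, 0, 1, 0]
  [0, 0, 0, 1]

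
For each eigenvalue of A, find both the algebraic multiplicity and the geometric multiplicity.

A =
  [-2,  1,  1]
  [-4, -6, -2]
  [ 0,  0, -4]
λ = -4: alg = 3, geom = 2

Step 1 — factor the characteristic polynomial to read off the algebraic multiplicities:
  χ_A(x) = (x + 4)^3

Step 2 — compute geometric multiplicities via the rank-nullity identity g(λ) = n − rank(A − λI):
  rank(A − (-4)·I) = 1, so dim ker(A − (-4)·I) = n − 1 = 2

Summary:
  λ = -4: algebraic multiplicity = 3, geometric multiplicity = 2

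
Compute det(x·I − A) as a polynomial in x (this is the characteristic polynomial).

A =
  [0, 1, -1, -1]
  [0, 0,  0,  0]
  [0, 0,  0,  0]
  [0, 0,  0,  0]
x^4

Expanding det(x·I − A) (e.g. by cofactor expansion or by noting that A is similar to its Jordan form J, which has the same characteristic polynomial as A) gives
  χ_A(x) = x^4
which factors as x^4. The eigenvalues (with algebraic multiplicities) are λ = 0 with multiplicity 4.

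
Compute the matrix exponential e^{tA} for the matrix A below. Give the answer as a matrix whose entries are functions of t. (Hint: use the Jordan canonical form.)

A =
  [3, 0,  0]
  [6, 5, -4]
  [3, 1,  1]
e^{tA} =
  [exp(3*t), 0, 0]
  [6*t*exp(3*t), 2*t*exp(3*t) + exp(3*t), -4*t*exp(3*t)]
  [3*t*exp(3*t), t*exp(3*t), -2*t*exp(3*t) + exp(3*t)]

Strategy: write A = P · J · P⁻¹ where J is a Jordan canonical form, so e^{tA} = P · e^{tJ} · P⁻¹, and e^{tJ} can be computed block-by-block.

A has Jordan form
J =
  [3, 1, 0]
  [0, 3, 0]
  [0, 0, 3]
(up to reordering of blocks).

Per-block formulas:
  For a 2×2 Jordan block J_2(3): exp(t · J_2(3)) = e^(3t)·(I + t·N), where N is the 2×2 nilpotent shift.
  For a 1×1 block at λ = 3: exp(t · [3]) = [e^(3t)].

After assembling e^{tJ} and conjugating by P, we get:

e^{tA} =
  [exp(3*t), 0, 0]
  [6*t*exp(3*t), 2*t*exp(3*t) + exp(3*t), -4*t*exp(3*t)]
  [3*t*exp(3*t), t*exp(3*t), -2*t*exp(3*t) + exp(3*t)]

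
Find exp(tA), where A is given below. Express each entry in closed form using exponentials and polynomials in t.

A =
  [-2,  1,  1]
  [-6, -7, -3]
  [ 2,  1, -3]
e^{tA} =
  [2*t*exp(-4*t) + exp(-4*t), t*exp(-4*t), t*exp(-4*t)]
  [-6*t*exp(-4*t), -3*t*exp(-4*t) + exp(-4*t), -3*t*exp(-4*t)]
  [2*t*exp(-4*t), t*exp(-4*t), t*exp(-4*t) + exp(-4*t)]

Strategy: write A = P · J · P⁻¹ where J is a Jordan canonical form, so e^{tA} = P · e^{tJ} · P⁻¹, and e^{tJ} can be computed block-by-block.

A has Jordan form
J =
  [-4,  1,  0]
  [ 0, -4,  0]
  [ 0,  0, -4]
(up to reordering of blocks).

Per-block formulas:
  For a 1×1 block at λ = -4: exp(t · [-4]) = [e^(-4t)].
  For a 2×2 Jordan block J_2(-4): exp(t · J_2(-4)) = e^(-4t)·(I + t·N), where N is the 2×2 nilpotent shift.

After assembling e^{tJ} and conjugating by P, we get:

e^{tA} =
  [2*t*exp(-4*t) + exp(-4*t), t*exp(-4*t), t*exp(-4*t)]
  [-6*t*exp(-4*t), -3*t*exp(-4*t) + exp(-4*t), -3*t*exp(-4*t)]
  [2*t*exp(-4*t), t*exp(-4*t), t*exp(-4*t) + exp(-4*t)]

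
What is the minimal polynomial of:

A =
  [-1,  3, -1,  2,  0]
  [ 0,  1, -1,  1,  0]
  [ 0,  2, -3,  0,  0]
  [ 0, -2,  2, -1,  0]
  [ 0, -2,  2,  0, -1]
x^3 + 3*x^2 + 3*x + 1

The characteristic polynomial is χ_A(x) = (x + 1)^5, so the eigenvalues are known. The minimal polynomial is
  m_A(x) = Π_λ (x − λ)^{k_λ}
where k_λ is the size of the *largest* Jordan block for λ (equivalently, the smallest k with (A − λI)^k v = 0 for every generalised eigenvector v of λ).

  λ = -1: largest Jordan block has size 3, contributing (x + 1)^3

So m_A(x) = (x + 1)^3 = x^3 + 3*x^2 + 3*x + 1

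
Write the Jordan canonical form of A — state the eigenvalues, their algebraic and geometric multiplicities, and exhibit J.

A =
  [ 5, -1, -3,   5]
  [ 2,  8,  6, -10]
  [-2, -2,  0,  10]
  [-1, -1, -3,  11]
J_2(6) ⊕ J_1(6) ⊕ J_1(6)

The characteristic polynomial is
  det(x·I − A) = x^4 - 24*x^3 + 216*x^2 - 864*x + 1296 = (x - 6)^4

Eigenvalues and multiplicities (the geometric multiplicity of λ is n − rank(A − λI), which equals the number of Jordan blocks for λ):
  λ = 6: algebraic multiplicity = 4, geometric multiplicity = 3

Determining the block sizes for each eigenvalue:
  λ = 6: 3 blocks summing to 4 forces exactly one block of size 2 and the rest size 1 → block sizes [2, 1, 1]

Assembling the blocks gives a Jordan form
J =
  [6, 1, 0, 0]
  [0, 6, 0, 0]
  [0, 0, 6, 0]
  [0, 0, 0, 6]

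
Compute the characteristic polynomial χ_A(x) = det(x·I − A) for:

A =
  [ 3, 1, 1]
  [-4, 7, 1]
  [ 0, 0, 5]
x^3 - 15*x^2 + 75*x - 125

Expanding det(x·I − A) (e.g. by cofactor expansion or by noting that A is similar to its Jordan form J, which has the same characteristic polynomial as A) gives
  χ_A(x) = x^3 - 15*x^2 + 75*x - 125
which factors as (x - 5)^3. The eigenvalues (with algebraic multiplicities) are λ = 5 with multiplicity 3.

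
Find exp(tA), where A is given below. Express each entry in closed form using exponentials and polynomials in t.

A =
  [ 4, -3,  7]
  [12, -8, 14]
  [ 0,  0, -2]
e^{tA} =
  [6*t*exp(-2*t) + exp(-2*t), -3*t*exp(-2*t), 7*t*exp(-2*t)]
  [12*t*exp(-2*t), -6*t*exp(-2*t) + exp(-2*t), 14*t*exp(-2*t)]
  [0, 0, exp(-2*t)]

Strategy: write A = P · J · P⁻¹ where J is a Jordan canonical form, so e^{tA} = P · e^{tJ} · P⁻¹, and e^{tJ} can be computed block-by-block.

A has Jordan form
J =
  [-2,  1,  0]
  [ 0, -2,  0]
  [ 0,  0, -2]
(up to reordering of blocks).

Per-block formulas:
  For a 2×2 Jordan block J_2(-2): exp(t · J_2(-2)) = e^(-2t)·(I + t·N), where N is the 2×2 nilpotent shift.
  For a 1×1 block at λ = -2: exp(t · [-2]) = [e^(-2t)].

After assembling e^{tJ} and conjugating by P, we get:

e^{tA} =
  [6*t*exp(-2*t) + exp(-2*t), -3*t*exp(-2*t), 7*t*exp(-2*t)]
  [12*t*exp(-2*t), -6*t*exp(-2*t) + exp(-2*t), 14*t*exp(-2*t)]
  [0, 0, exp(-2*t)]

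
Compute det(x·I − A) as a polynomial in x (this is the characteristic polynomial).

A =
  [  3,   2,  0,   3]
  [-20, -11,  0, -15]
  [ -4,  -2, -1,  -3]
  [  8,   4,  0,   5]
x^4 + 4*x^3 + 6*x^2 + 4*x + 1

Expanding det(x·I − A) (e.g. by cofactor expansion or by noting that A is similar to its Jordan form J, which has the same characteristic polynomial as A) gives
  χ_A(x) = x^4 + 4*x^3 + 6*x^2 + 4*x + 1
which factors as (x + 1)^4. The eigenvalues (with algebraic multiplicities) are λ = -1 with multiplicity 4.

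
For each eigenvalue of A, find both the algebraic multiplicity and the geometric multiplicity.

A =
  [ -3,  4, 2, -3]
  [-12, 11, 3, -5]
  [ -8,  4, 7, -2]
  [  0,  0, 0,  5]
λ = 5: alg = 4, geom = 2

Step 1 — factor the characteristic polynomial to read off the algebraic multiplicities:
  χ_A(x) = (x - 5)^4

Step 2 — compute geometric multiplicities via the rank-nullity identity g(λ) = n − rank(A − λI):
  rank(A − (5)·I) = 2, so dim ker(A − (5)·I) = n − 2 = 2

Summary:
  λ = 5: algebraic multiplicity = 4, geometric multiplicity = 2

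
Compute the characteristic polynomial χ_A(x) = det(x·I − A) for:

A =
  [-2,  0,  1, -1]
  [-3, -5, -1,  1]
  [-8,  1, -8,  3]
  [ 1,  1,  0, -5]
x^4 + 20*x^3 + 150*x^2 + 500*x + 625

Expanding det(x·I − A) (e.g. by cofactor expansion or by noting that A is similar to its Jordan form J, which has the same characteristic polynomial as A) gives
  χ_A(x) = x^4 + 20*x^3 + 150*x^2 + 500*x + 625
which factors as (x + 5)^4. The eigenvalues (with algebraic multiplicities) are λ = -5 with multiplicity 4.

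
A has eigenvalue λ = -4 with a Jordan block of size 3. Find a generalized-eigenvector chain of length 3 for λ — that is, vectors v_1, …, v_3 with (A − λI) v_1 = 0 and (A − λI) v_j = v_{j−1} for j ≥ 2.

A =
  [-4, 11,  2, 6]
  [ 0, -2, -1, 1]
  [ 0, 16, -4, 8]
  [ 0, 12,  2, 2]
A Jordan chain for λ = -4 of length 3:
v_1 = (1, 0, 0, 0)ᵀ
v_2 = (2, -1, 0, 2)ᵀ
v_3 = (0, 0, 1, 0)ᵀ

Let N = A − (-4)·I. We want v_3 with N^3 v_3 = 0 but N^2 v_3 ≠ 0; then v_{j-1} := N · v_j for j = 3, …, 2.

Pick v_3 = (0, 0, 1, 0)ᵀ.
Then v_2 = N · v_3 = (2, -1, 0, 2)ᵀ.
Then v_1 = N · v_2 = (1, 0, 0, 0)ᵀ.

Sanity check: (A − (-4)·I) v_1 = (0, 0, 0, 0)ᵀ = 0. ✓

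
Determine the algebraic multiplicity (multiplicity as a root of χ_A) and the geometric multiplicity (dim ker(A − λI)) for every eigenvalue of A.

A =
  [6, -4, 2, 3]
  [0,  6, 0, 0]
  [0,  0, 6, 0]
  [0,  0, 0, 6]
λ = 6: alg = 4, geom = 3

Step 1 — factor the characteristic polynomial to read off the algebraic multiplicities:
  χ_A(x) = (x - 6)^4

Step 2 — compute geometric multiplicities via the rank-nullity identity g(λ) = n − rank(A − λI):
  rank(A − (6)·I) = 1, so dim ker(A − (6)·I) = n − 1 = 3

Summary:
  λ = 6: algebraic multiplicity = 4, geometric multiplicity = 3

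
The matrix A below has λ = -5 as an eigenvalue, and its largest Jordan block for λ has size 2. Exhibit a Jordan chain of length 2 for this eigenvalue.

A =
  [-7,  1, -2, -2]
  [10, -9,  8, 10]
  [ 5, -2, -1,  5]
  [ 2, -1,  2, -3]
A Jordan chain for λ = -5 of length 2:
v_1 = (-2, 10, 5, 2)ᵀ
v_2 = (1, 0, 0, 0)ᵀ

Let N = A − (-5)·I. We want v_2 with N^2 v_2 = 0 but N^1 v_2 ≠ 0; then v_{j-1} := N · v_j for j = 2, …, 2.

Pick v_2 = (1, 0, 0, 0)ᵀ.
Then v_1 = N · v_2 = (-2, 10, 5, 2)ᵀ.

Sanity check: (A − (-5)·I) v_1 = (0, 0, 0, 0)ᵀ = 0. ✓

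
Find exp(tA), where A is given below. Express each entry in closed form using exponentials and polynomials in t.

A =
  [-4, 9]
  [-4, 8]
e^{tA} =
  [-6*t*exp(2*t) + exp(2*t), 9*t*exp(2*t)]
  [-4*t*exp(2*t), 6*t*exp(2*t) + exp(2*t)]

Strategy: write A = P · J · P⁻¹ where J is a Jordan canonical form, so e^{tA} = P · e^{tJ} · P⁻¹, and e^{tJ} can be computed block-by-block.

A has Jordan form
J =
  [2, 1]
  [0, 2]
(up to reordering of blocks).

Per-block formulas:
  For a 2×2 Jordan block J_2(2): exp(t · J_2(2)) = e^(2t)·(I + t·N), where N is the 2×2 nilpotent shift.

After assembling e^{tJ} and conjugating by P, we get:

e^{tA} =
  [-6*t*exp(2*t) + exp(2*t), 9*t*exp(2*t)]
  [-4*t*exp(2*t), 6*t*exp(2*t) + exp(2*t)]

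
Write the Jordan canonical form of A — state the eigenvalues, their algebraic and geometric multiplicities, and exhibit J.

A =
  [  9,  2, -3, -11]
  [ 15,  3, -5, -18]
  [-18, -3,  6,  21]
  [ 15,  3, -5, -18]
J_2(0) ⊕ J_2(0)

The characteristic polynomial is
  det(x·I − A) = x^4

Eigenvalues and multiplicities (the geometric multiplicity of λ is n − rank(A − λI), which equals the number of Jordan blocks for λ):
  λ = 0: algebraic multiplicity = 4, geometric multiplicity = 2

Determining the block sizes for each eigenvalue:
  λ = 0: with am = 4 and gm = 2, the partition is not yet determined (e.g. several partitions of 4 into 2 parts exist). Let N = A − (0)·I. Computing rank(N^1) = 2, rank(N^2) = 0; the number of blocks of size ≥ j is rank(N^{j−1}) − rank(N^j), giving [2, 2]. So we have 2 block(s) of size 2 → block sizes [2, 2]

Assembling the blocks gives a Jordan form
J =
  [0, 1, 0, 0]
  [0, 0, 0, 0]
  [0, 0, 0, 1]
  [0, 0, 0, 0]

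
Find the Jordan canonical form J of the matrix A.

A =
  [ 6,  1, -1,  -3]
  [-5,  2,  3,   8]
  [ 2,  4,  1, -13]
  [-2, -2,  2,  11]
J_2(5) ⊕ J_2(5)

The characteristic polynomial is
  det(x·I − A) = x^4 - 20*x^3 + 150*x^2 - 500*x + 625 = (x - 5)^4

Eigenvalues and multiplicities (the geometric multiplicity of λ is n − rank(A − λI), which equals the number of Jordan blocks for λ):
  λ = 5: algebraic multiplicity = 4, geometric multiplicity = 2

Determining the block sizes for each eigenvalue:
  λ = 5: with am = 4 and gm = 2, the partition is not yet determined (e.g. several partitions of 4 into 2 parts exist). Let N = A − (5)·I. Computing rank(N^1) = 2, rank(N^2) = 0; the number of blocks of size ≥ j is rank(N^{j−1}) − rank(N^j), giving [2, 2]. So we have 2 block(s) of size 2 → block sizes [2, 2]

Assembling the blocks gives a Jordan form
J =
  [5, 1, 0, 0]
  [0, 5, 0, 0]
  [0, 0, 5, 1]
  [0, 0, 0, 5]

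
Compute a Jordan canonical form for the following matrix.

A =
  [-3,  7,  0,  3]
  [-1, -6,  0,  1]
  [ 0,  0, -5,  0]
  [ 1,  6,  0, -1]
J_2(-5) ⊕ J_1(-5) ⊕ J_1(0)

The characteristic polynomial is
  det(x·I − A) = x^4 + 15*x^3 + 75*x^2 + 125*x = x*(x + 5)^3

Eigenvalues and multiplicities (the geometric multiplicity of λ is n − rank(A − λI), which equals the number of Jordan blocks for λ):
  λ = -5: algebraic multiplicity = 3, geometric multiplicity = 2
  λ = 0: algebraic multiplicity = 1, geometric multiplicity = 1

Determining the block sizes for each eigenvalue:
  λ = -5: 2 blocks summing to 3 forces exactly one block of size 2 and the rest size 1 → block sizes [2, 1]
  λ = 0: one block (gm = 1), so the single block has size am = 1 → block sizes [1]

Assembling the blocks gives a Jordan form
J =
  [-5,  1,  0, 0]
  [ 0, -5,  0, 0]
  [ 0,  0, -5, 0]
  [ 0,  0,  0, 0]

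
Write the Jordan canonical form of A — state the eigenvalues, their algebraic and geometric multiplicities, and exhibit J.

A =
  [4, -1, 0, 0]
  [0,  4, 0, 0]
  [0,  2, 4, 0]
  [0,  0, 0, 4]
J_2(4) ⊕ J_1(4) ⊕ J_1(4)

The characteristic polynomial is
  det(x·I − A) = x^4 - 16*x^3 + 96*x^2 - 256*x + 256 = (x - 4)^4

Eigenvalues and multiplicities (the geometric multiplicity of λ is n − rank(A − λI), which equals the number of Jordan blocks for λ):
  λ = 4: algebraic multiplicity = 4, geometric multiplicity = 3

Determining the block sizes for each eigenvalue:
  λ = 4: 3 blocks summing to 4 forces exactly one block of size 2 and the rest size 1 → block sizes [2, 1, 1]

Assembling the blocks gives a Jordan form
J =
  [4, 1, 0, 0]
  [0, 4, 0, 0]
  [0, 0, 4, 0]
  [0, 0, 0, 4]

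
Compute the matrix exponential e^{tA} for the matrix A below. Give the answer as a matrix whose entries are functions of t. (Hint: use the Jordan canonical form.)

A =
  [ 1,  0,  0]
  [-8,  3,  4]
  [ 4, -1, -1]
e^{tA} =
  [exp(t), 0, 0]
  [-8*t*exp(t), 2*t*exp(t) + exp(t), 4*t*exp(t)]
  [4*t*exp(t), -t*exp(t), -2*t*exp(t) + exp(t)]

Strategy: write A = P · J · P⁻¹ where J is a Jordan canonical form, so e^{tA} = P · e^{tJ} · P⁻¹, and e^{tJ} can be computed block-by-block.

A has Jordan form
J =
  [1, 1, 0]
  [0, 1, 0]
  [0, 0, 1]
(up to reordering of blocks).

Per-block formulas:
  For a 2×2 Jordan block J_2(1): exp(t · J_2(1)) = e^(1t)·(I + t·N), where N is the 2×2 nilpotent shift.
  For a 1×1 block at λ = 1: exp(t · [1]) = [e^(1t)].

After assembling e^{tJ} and conjugating by P, we get:

e^{tA} =
  [exp(t), 0, 0]
  [-8*t*exp(t), 2*t*exp(t) + exp(t), 4*t*exp(t)]
  [4*t*exp(t), -t*exp(t), -2*t*exp(t) + exp(t)]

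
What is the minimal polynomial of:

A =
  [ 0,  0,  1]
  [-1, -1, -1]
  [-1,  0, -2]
x^2 + 2*x + 1

The characteristic polynomial is χ_A(x) = (x + 1)^3, so the eigenvalues are known. The minimal polynomial is
  m_A(x) = Π_λ (x − λ)^{k_λ}
where k_λ is the size of the *largest* Jordan block for λ (equivalently, the smallest k with (A − λI)^k v = 0 for every generalised eigenvector v of λ).

  λ = -1: largest Jordan block has size 2, contributing (x + 1)^2

So m_A(x) = (x + 1)^2 = x^2 + 2*x + 1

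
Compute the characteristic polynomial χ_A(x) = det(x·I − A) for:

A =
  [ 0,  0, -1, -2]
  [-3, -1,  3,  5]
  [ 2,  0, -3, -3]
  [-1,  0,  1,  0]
x^4 + 4*x^3 + 6*x^2 + 4*x + 1

Expanding det(x·I − A) (e.g. by cofactor expansion or by noting that A is similar to its Jordan form J, which has the same characteristic polynomial as A) gives
  χ_A(x) = x^4 + 4*x^3 + 6*x^2 + 4*x + 1
which factors as (x + 1)^4. The eigenvalues (with algebraic multiplicities) are λ = -1 with multiplicity 4.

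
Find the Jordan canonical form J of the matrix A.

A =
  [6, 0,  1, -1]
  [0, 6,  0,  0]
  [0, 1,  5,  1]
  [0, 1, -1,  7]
J_2(6) ⊕ J_2(6)

The characteristic polynomial is
  det(x·I − A) = x^4 - 24*x^3 + 216*x^2 - 864*x + 1296 = (x - 6)^4

Eigenvalues and multiplicities (the geometric multiplicity of λ is n − rank(A − λI), which equals the number of Jordan blocks for λ):
  λ = 6: algebraic multiplicity = 4, geometric multiplicity = 2

Determining the block sizes for each eigenvalue:
  λ = 6: with am = 4 and gm = 2, the partition is not yet determined (e.g. several partitions of 4 into 2 parts exist). Let N = A − (6)·I. Computing rank(N^1) = 2, rank(N^2) = 0; the number of blocks of size ≥ j is rank(N^{j−1}) − rank(N^j), giving [2, 2]. So we have 2 block(s) of size 2 → block sizes [2, 2]

Assembling the blocks gives a Jordan form
J =
  [6, 1, 0, 0]
  [0, 6, 0, 0]
  [0, 0, 6, 1]
  [0, 0, 0, 6]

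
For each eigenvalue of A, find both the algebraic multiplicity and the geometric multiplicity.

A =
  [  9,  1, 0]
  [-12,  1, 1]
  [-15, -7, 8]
λ = 6: alg = 3, geom = 1

Step 1 — factor the characteristic polynomial to read off the algebraic multiplicities:
  χ_A(x) = (x - 6)^3

Step 2 — compute geometric multiplicities via the rank-nullity identity g(λ) = n − rank(A − λI):
  rank(A − (6)·I) = 2, so dim ker(A − (6)·I) = n − 2 = 1

Summary:
  λ = 6: algebraic multiplicity = 3, geometric multiplicity = 1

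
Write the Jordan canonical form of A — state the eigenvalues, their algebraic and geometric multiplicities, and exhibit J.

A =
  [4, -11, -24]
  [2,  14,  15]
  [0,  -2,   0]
J_3(6)

The characteristic polynomial is
  det(x·I − A) = x^3 - 18*x^2 + 108*x - 216 = (x - 6)^3

Eigenvalues and multiplicities (the geometric multiplicity of λ is n − rank(A − λI), which equals the number of Jordan blocks for λ):
  λ = 6: algebraic multiplicity = 3, geometric multiplicity = 1

Determining the block sizes for each eigenvalue:
  λ = 6: one block (gm = 1), so the single block has size am = 3 → block sizes [3]

Assembling the blocks gives a Jordan form
J =
  [6, 1, 0]
  [0, 6, 1]
  [0, 0, 6]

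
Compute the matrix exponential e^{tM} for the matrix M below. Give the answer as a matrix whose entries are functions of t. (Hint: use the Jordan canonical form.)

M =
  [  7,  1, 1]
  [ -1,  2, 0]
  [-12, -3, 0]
e^{tM} =
  [3*t^2*exp(3*t)/2 + 4*t*exp(3*t) + exp(3*t), t*exp(3*t), t^2*exp(3*t)/2 + t*exp(3*t)]
  [-3*t^2*exp(3*t)/2 - t*exp(3*t), -t*exp(3*t) + exp(3*t), -t^2*exp(3*t)/2]
  [-9*t^2*exp(3*t)/2 - 12*t*exp(3*t), -3*t*exp(3*t), -3*t^2*exp(3*t)/2 - 3*t*exp(3*t) + exp(3*t)]

Strategy: write M = P · J · P⁻¹ where J is a Jordan canonical form, so e^{tM} = P · e^{tJ} · P⁻¹, and e^{tJ} can be computed block-by-block.

M has Jordan form
J =
  [3, 1, 0]
  [0, 3, 1]
  [0, 0, 3]
(up to reordering of blocks).

Per-block formulas:
  For a 3×3 Jordan block J_3(3): exp(t · J_3(3)) = e^(3t)·(I + t·N + (t^2/2)·N^2), where N is the 3×3 nilpotent shift.

After assembling e^{tJ} and conjugating by P, we get:

e^{tM} =
  [3*t^2*exp(3*t)/2 + 4*t*exp(3*t) + exp(3*t), t*exp(3*t), t^2*exp(3*t)/2 + t*exp(3*t)]
  [-3*t^2*exp(3*t)/2 - t*exp(3*t), -t*exp(3*t) + exp(3*t), -t^2*exp(3*t)/2]
  [-9*t^2*exp(3*t)/2 - 12*t*exp(3*t), -3*t*exp(3*t), -3*t^2*exp(3*t)/2 - 3*t*exp(3*t) + exp(3*t)]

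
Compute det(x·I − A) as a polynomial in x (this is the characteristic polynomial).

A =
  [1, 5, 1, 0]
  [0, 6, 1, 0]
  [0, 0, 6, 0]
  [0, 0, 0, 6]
x^4 - 19*x^3 + 126*x^2 - 324*x + 216

Expanding det(x·I − A) (e.g. by cofactor expansion or by noting that A is similar to its Jordan form J, which has the same characteristic polynomial as A) gives
  χ_A(x) = x^4 - 19*x^3 + 126*x^2 - 324*x + 216
which factors as (x - 6)^3*(x - 1). The eigenvalues (with algebraic multiplicities) are λ = 1 with multiplicity 1, λ = 6 with multiplicity 3.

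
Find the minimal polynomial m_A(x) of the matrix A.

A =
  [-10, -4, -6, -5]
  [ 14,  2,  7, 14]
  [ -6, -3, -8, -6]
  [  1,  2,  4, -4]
x^2 + 10*x + 25

The characteristic polynomial is χ_A(x) = (x + 5)^4, so the eigenvalues are known. The minimal polynomial is
  m_A(x) = Π_λ (x − λ)^{k_λ}
where k_λ is the size of the *largest* Jordan block for λ (equivalently, the smallest k with (A − λI)^k v = 0 for every generalised eigenvector v of λ).

  λ = -5: largest Jordan block has size 2, contributing (x + 5)^2

So m_A(x) = (x + 5)^2 = x^2 + 10*x + 25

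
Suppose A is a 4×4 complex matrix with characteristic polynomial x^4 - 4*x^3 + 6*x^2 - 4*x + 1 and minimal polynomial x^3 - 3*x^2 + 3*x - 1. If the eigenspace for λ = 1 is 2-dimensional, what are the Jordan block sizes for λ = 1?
Block sizes for λ = 1: [3, 1]

Step 1 — from the characteristic polynomial, algebraic multiplicity of λ = 1 is 4. From dim ker(A − (1)·I) = 2, there are exactly 2 Jordan blocks for λ = 1.
Step 2 — from the minimal polynomial, the factor (x − 1)^3 tells us the largest block for λ = 1 has size 3.
Step 3 — with total size 4, 2 blocks, and largest block 3, the block sizes (in nonincreasing order) are [3, 1].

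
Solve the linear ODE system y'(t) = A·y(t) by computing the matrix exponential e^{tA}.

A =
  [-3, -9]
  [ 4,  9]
e^{tA} =
  [-6*t*exp(3*t) + exp(3*t), -9*t*exp(3*t)]
  [4*t*exp(3*t), 6*t*exp(3*t) + exp(3*t)]

Strategy: write A = P · J · P⁻¹ where J is a Jordan canonical form, so e^{tA} = P · e^{tJ} · P⁻¹, and e^{tJ} can be computed block-by-block.

A has Jordan form
J =
  [3, 1]
  [0, 3]
(up to reordering of blocks).

Per-block formulas:
  For a 2×2 Jordan block J_2(3): exp(t · J_2(3)) = e^(3t)·(I + t·N), where N is the 2×2 nilpotent shift.

After assembling e^{tJ} and conjugating by P, we get:

e^{tA} =
  [-6*t*exp(3*t) + exp(3*t), -9*t*exp(3*t)]
  [4*t*exp(3*t), 6*t*exp(3*t) + exp(3*t)]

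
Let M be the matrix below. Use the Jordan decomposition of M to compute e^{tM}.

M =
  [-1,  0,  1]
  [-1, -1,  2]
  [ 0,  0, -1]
e^{tM} =
  [exp(-t), 0, t*exp(-t)]
  [-t*exp(-t), exp(-t), -t^2*exp(-t)/2 + 2*t*exp(-t)]
  [0, 0, exp(-t)]

Strategy: write M = P · J · P⁻¹ where J is a Jordan canonical form, so e^{tM} = P · e^{tJ} · P⁻¹, and e^{tJ} can be computed block-by-block.

M has Jordan form
J =
  [-1,  1,  0]
  [ 0, -1,  1]
  [ 0,  0, -1]
(up to reordering of blocks).

Per-block formulas:
  For a 3×3 Jordan block J_3(-1): exp(t · J_3(-1)) = e^(-1t)·(I + t·N + (t^2/2)·N^2), where N is the 3×3 nilpotent shift.

After assembling e^{tJ} and conjugating by P, we get:

e^{tM} =
  [exp(-t), 0, t*exp(-t)]
  [-t*exp(-t), exp(-t), -t^2*exp(-t)/2 + 2*t*exp(-t)]
  [0, 0, exp(-t)]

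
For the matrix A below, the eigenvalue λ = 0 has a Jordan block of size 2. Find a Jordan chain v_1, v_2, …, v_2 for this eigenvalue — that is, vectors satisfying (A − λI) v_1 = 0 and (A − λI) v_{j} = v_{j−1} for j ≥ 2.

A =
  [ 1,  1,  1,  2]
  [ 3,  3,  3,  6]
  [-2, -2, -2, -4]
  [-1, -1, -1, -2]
A Jordan chain for λ = 0 of length 2:
v_1 = (1, 3, -2, -1)ᵀ
v_2 = (1, 0, 0, 0)ᵀ

Let N = A − (0)·I. We want v_2 with N^2 v_2 = 0 but N^1 v_2 ≠ 0; then v_{j-1} := N · v_j for j = 2, …, 2.

Pick v_2 = (1, 0, 0, 0)ᵀ.
Then v_1 = N · v_2 = (1, 3, -2, -1)ᵀ.

Sanity check: (A − (0)·I) v_1 = (0, 0, 0, 0)ᵀ = 0. ✓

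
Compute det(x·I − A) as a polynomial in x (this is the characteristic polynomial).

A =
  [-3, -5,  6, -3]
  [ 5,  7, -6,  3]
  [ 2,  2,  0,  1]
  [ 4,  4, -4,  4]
x^4 - 8*x^3 + 24*x^2 - 32*x + 16

Expanding det(x·I − A) (e.g. by cofactor expansion or by noting that A is similar to its Jordan form J, which has the same characteristic polynomial as A) gives
  χ_A(x) = x^4 - 8*x^3 + 24*x^2 - 32*x + 16
which factors as (x - 2)^4. The eigenvalues (with algebraic multiplicities) are λ = 2 with multiplicity 4.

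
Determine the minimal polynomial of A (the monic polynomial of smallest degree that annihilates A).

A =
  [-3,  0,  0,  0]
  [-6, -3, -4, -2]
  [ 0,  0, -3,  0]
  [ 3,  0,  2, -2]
x^2 + 5*x + 6

The characteristic polynomial is χ_A(x) = (x + 2)*(x + 3)^3, so the eigenvalues are known. The minimal polynomial is
  m_A(x) = Π_λ (x − λ)^{k_λ}
where k_λ is the size of the *largest* Jordan block for λ (equivalently, the smallest k with (A − λI)^k v = 0 for every generalised eigenvector v of λ).

  λ = -3: largest Jordan block has size 1, contributing (x + 3)
  λ = -2: largest Jordan block has size 1, contributing (x + 2)

So m_A(x) = (x + 2)*(x + 3) = x^2 + 5*x + 6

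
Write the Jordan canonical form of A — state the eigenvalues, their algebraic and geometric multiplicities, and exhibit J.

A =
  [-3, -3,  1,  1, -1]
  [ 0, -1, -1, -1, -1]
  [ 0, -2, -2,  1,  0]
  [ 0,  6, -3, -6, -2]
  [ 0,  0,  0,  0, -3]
J_3(-3) ⊕ J_2(-3)

The characteristic polynomial is
  det(x·I − A) = x^5 + 15*x^4 + 90*x^3 + 270*x^2 + 405*x + 243 = (x + 3)^5

Eigenvalues and multiplicities (the geometric multiplicity of λ is n − rank(A − λI), which equals the number of Jordan blocks for λ):
  λ = -3: algebraic multiplicity = 5, geometric multiplicity = 2

Determining the block sizes for each eigenvalue:
  λ = -3: with am = 5 and gm = 2, the partition is not yet determined (e.g. several partitions of 5 into 2 parts exist). Let N = A − (-3)·I. Computing rank(N^1) = 3, rank(N^2) = 1, rank(N^3) = 0; the number of blocks of size ≥ j is rank(N^{j−1}) − rank(N^j), giving [2, 2, 1]. So we have 1 block(s) of size 3, 1 block(s) of size 2 → block sizes [3, 2]

Assembling the blocks gives a Jordan form
J =
  [-3,  1,  0,  0,  0]
  [ 0, -3,  1,  0,  0]
  [ 0,  0, -3,  0,  0]
  [ 0,  0,  0, -3,  1]
  [ 0,  0,  0,  0, -3]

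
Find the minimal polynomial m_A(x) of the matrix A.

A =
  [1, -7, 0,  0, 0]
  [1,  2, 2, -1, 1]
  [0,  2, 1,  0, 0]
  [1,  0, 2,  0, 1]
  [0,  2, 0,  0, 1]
x^3 - 3*x^2 + 3*x - 1

The characteristic polynomial is χ_A(x) = (x - 1)^5, so the eigenvalues are known. The minimal polynomial is
  m_A(x) = Π_λ (x − λ)^{k_λ}
where k_λ is the size of the *largest* Jordan block for λ (equivalently, the smallest k with (A − λI)^k v = 0 for every generalised eigenvector v of λ).

  λ = 1: largest Jordan block has size 3, contributing (x − 1)^3

So m_A(x) = (x - 1)^3 = x^3 - 3*x^2 + 3*x - 1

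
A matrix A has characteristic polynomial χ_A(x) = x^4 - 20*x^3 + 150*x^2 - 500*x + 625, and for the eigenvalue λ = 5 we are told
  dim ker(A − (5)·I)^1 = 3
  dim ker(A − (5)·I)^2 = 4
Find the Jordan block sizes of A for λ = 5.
Block sizes for λ = 5: [2, 1, 1]

From the dimensions of kernels of powers, the number of Jordan blocks of size at least j is d_j − d_{j−1} where d_j = dim ker(N^j) (with d_0 = 0). Computing the differences gives [3, 1].
The number of blocks of size exactly k is (#blocks of size ≥ k) − (#blocks of size ≥ k + 1), so the partition is: 2 block(s) of size 1, 1 block(s) of size 2.
In nonincreasing order the block sizes are [2, 1, 1].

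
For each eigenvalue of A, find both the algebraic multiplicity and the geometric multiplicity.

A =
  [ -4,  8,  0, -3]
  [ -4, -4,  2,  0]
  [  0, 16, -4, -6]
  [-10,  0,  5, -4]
λ = -4: alg = 4, geom = 2

Step 1 — factor the characteristic polynomial to read off the algebraic multiplicities:
  χ_A(x) = (x + 4)^4

Step 2 — compute geometric multiplicities via the rank-nullity identity g(λ) = n − rank(A − λI):
  rank(A − (-4)·I) = 2, so dim ker(A − (-4)·I) = n − 2 = 2

Summary:
  λ = -4: algebraic multiplicity = 4, geometric multiplicity = 2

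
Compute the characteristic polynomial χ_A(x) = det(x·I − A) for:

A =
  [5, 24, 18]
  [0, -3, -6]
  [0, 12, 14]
x^3 - 16*x^2 + 85*x - 150

Expanding det(x·I − A) (e.g. by cofactor expansion or by noting that A is similar to its Jordan form J, which has the same characteristic polynomial as A) gives
  χ_A(x) = x^3 - 16*x^2 + 85*x - 150
which factors as (x - 6)*(x - 5)^2. The eigenvalues (with algebraic multiplicities) are λ = 5 with multiplicity 2, λ = 6 with multiplicity 1.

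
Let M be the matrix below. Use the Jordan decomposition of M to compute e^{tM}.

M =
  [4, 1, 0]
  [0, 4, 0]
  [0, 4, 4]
e^{tM} =
  [exp(4*t), t*exp(4*t), 0]
  [0, exp(4*t), 0]
  [0, 4*t*exp(4*t), exp(4*t)]

Strategy: write M = P · J · P⁻¹ where J is a Jordan canonical form, so e^{tM} = P · e^{tJ} · P⁻¹, and e^{tJ} can be computed block-by-block.

M has Jordan form
J =
  [4, 1, 0]
  [0, 4, 0]
  [0, 0, 4]
(up to reordering of blocks).

Per-block formulas:
  For a 1×1 block at λ = 4: exp(t · [4]) = [e^(4t)].
  For a 2×2 Jordan block J_2(4): exp(t · J_2(4)) = e^(4t)·(I + t·N), where N is the 2×2 nilpotent shift.

After assembling e^{tJ} and conjugating by P, we get:

e^{tM} =
  [exp(4*t), t*exp(4*t), 0]
  [0, exp(4*t), 0]
  [0, 4*t*exp(4*t), exp(4*t)]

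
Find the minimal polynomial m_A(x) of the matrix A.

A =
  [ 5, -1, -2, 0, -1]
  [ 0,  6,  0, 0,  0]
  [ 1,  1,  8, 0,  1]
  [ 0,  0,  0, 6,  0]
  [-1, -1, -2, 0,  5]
x^2 - 12*x + 36

The characteristic polynomial is χ_A(x) = (x - 6)^5, so the eigenvalues are known. The minimal polynomial is
  m_A(x) = Π_λ (x − λ)^{k_λ}
where k_λ is the size of the *largest* Jordan block for λ (equivalently, the smallest k with (A − λI)^k v = 0 for every generalised eigenvector v of λ).

  λ = 6: largest Jordan block has size 2, contributing (x − 6)^2

So m_A(x) = (x - 6)^2 = x^2 - 12*x + 36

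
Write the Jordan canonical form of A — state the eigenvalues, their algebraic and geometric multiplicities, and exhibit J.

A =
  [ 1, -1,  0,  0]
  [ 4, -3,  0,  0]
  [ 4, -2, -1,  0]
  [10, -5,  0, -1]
J_2(-1) ⊕ J_1(-1) ⊕ J_1(-1)

The characteristic polynomial is
  det(x·I − A) = x^4 + 4*x^3 + 6*x^2 + 4*x + 1 = (x + 1)^4

Eigenvalues and multiplicities (the geometric multiplicity of λ is n − rank(A − λI), which equals the number of Jordan blocks for λ):
  λ = -1: algebraic multiplicity = 4, geometric multiplicity = 3

Determining the block sizes for each eigenvalue:
  λ = -1: 3 blocks summing to 4 forces exactly one block of size 2 and the rest size 1 → block sizes [2, 1, 1]

Assembling the blocks gives a Jordan form
J =
  [-1,  1,  0,  0]
  [ 0, -1,  0,  0]
  [ 0,  0, -1,  0]
  [ 0,  0,  0, -1]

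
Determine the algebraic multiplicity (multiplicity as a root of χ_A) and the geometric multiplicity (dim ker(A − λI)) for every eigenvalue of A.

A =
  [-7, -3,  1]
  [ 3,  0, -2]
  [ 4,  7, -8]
λ = -5: alg = 3, geom = 1

Step 1 — factor the characteristic polynomial to read off the algebraic multiplicities:
  χ_A(x) = (x + 5)^3

Step 2 — compute geometric multiplicities via the rank-nullity identity g(λ) = n − rank(A − λI):
  rank(A − (-5)·I) = 2, so dim ker(A − (-5)·I) = n − 2 = 1

Summary:
  λ = -5: algebraic multiplicity = 3, geometric multiplicity = 1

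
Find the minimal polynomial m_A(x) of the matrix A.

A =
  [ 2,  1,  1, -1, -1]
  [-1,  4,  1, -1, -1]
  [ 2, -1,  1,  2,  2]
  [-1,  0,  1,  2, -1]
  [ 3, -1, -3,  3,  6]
x^3 - 9*x^2 + 27*x - 27

The characteristic polynomial is χ_A(x) = (x - 3)^5, so the eigenvalues are known. The minimal polynomial is
  m_A(x) = Π_λ (x − λ)^{k_λ}
where k_λ is the size of the *largest* Jordan block for λ (equivalently, the smallest k with (A − λI)^k v = 0 for every generalised eigenvector v of λ).

  λ = 3: largest Jordan block has size 3, contributing (x − 3)^3

So m_A(x) = (x - 3)^3 = x^3 - 9*x^2 + 27*x - 27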